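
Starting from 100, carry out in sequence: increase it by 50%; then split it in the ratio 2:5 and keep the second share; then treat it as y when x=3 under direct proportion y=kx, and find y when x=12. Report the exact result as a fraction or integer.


Start with 100.
Step 1: Increase by 50%: 100 * 150/100 = 150
Step 2: Split 2:5, second share = 150 * 5/7 = 750/7
Step 3: Direct prop: k = (750/7)/3; new y = k*12 = 750/7*12/3 = 3000/7
Final result = 3000/7

3000/7


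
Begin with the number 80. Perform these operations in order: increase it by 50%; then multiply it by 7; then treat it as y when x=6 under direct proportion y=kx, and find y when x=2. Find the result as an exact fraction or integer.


Start with 80.
Step 1: Increase by 50%: 80 * 150/100 = 120
Step 2: Multiply by 7: 120 * 7 = 840
Step 3: Direct prop: k = (840)/6; new y = k*2 = 840*2/6 = 280
Final result = 280

280


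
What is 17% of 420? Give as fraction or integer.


Compute 17% of 420
Convert percentage: 17% = 17/100
Multiply: 420 * 17/100
= 7140/100
= 357/5

357/5


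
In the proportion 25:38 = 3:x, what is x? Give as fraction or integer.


Setting up: 25/38 = 3/x
Cross multiply: 25 * x = 38 * 3
25x = 114
x = 114/25
x = 114/25

114/25


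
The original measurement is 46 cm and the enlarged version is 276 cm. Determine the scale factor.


Original length = 46 cm
Scaled length = 276 cm
Scale factor = 276 / 46
= 6

6


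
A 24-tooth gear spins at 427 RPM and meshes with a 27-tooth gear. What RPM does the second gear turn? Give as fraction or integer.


Gear ratio: teeth_A * RPM_A = teeth_B * RPM_B
24 * 427 = 27 * RPM_B
10248 = 27 * RPM_B
RPM_B = 10248 / 27
RPM_B = 3416/9

3416/9


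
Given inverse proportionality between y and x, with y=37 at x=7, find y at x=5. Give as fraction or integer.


Inverse proportion: y = k/x
Find k: k = 7 * 37 = 259
Compute y at x=5: y = 259/5
y = 259/5

259/5


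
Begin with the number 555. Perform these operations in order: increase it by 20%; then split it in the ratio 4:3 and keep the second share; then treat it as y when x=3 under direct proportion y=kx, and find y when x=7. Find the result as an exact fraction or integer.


Start with 555.
Step 1: Increase by 20%: 555 * 120/100 = 666
Step 2: Split 4:3, second share = 666 * 3/7 = 1998/7
Step 3: Direct prop: k = (1998/7)/3; new y = k*7 = 1998/7*7/3 = 666
Final result = 666

666


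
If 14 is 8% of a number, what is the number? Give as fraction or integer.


Given: 14 is 8% of the whole
Set up: 14 = 8/100 * whole
whole = 14 * 100 / 8
whole = 1400 / 8
whole = 175

175


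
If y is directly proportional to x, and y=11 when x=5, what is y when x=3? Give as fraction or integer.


Direct proportion: y = kx
Find k: k = 11/5 = 11/5
Compute y at x=3: y = 11/5 * 3
y = 33/5

33/5


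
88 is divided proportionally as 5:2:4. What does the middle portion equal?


Ratio = 5:2:4
Total parts = 5 + 2 + 4 = 11
Value per part = 88 / 11 = 8
First share = 5 * 8 = 40
Middle share = 2 * 8 = 16
Third share = 4 * 8 = 32

16


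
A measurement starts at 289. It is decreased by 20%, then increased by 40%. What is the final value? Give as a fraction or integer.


Start: 289
Step 1: decrease by 20% => multiply by 80/100
  289 * 80/100 = 1156/5
Step 2: increase by 40% => multiply by 140/100
  1156/5 * 140/100 = 8092/25
Final value = 8092/25

8092/25


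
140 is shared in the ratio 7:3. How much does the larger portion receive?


Total parts = 7 + 3 = 10
Value per part = 140 / 10 = 14
First share = 7 * 14 = 98
Second share = 3 * 14 = 42
Larger share = 98

98


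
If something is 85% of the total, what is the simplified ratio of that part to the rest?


Part = 85%, Remainder = 15%
Ratio = 85:15
GCD(85, 15) = 5
Simplify: 17:3 = 17:3

17:3


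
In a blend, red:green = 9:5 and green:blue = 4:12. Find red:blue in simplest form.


Given a:b = 9:5 and b:c = 4:12
Make b consistent. Multiply first ratio by 4: a:b = 36:20
Multiply second ratio by 5: b:c = 20:60
Now b = 20 in both, so a:b:c = 36:20:60
Therefore a:c = 36:60
Simplify by GCD: a:c = 3:5

3:5


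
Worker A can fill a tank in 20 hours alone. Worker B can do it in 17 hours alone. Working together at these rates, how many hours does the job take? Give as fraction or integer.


Rate of A = 1/20 job per hour
Rate of B = 1/17 job per hour
Combined rate = 1/20 + 1/17
Find common denominator: (17 + 20)/(20*17) = 37/340
Combined rate = 37/340 job per hour
Time together = 1 / (37/340) = 340/37 hours

340/37


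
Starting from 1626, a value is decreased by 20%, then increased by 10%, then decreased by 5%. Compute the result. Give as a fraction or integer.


Start: 1626
Step 1: decrease by 20% => multiply by 80/100
  1626 * 80/100 = 6504/5
Step 2: increase by 10% => multiply by 110/100
  6504/5 * 110/100 = 35772/25
Step 3: decrease by 5% => multiply by 95/100
  35772/25 * 95/100 = 169917/125
Final value = 169917/125

169917/125


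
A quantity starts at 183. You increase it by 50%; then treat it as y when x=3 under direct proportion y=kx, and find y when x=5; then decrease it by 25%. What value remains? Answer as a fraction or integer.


Start with 183.
Step 1: Increase by 50%: 183 * 150/100 = 549/2
Step 2: Direct prop: k = (549/2)/3; new y = k*5 = 549/2*5/3 = 915/2
Step 3: Decrease by 25%: 915/2 * 75/100 = 2745/8
Final result = 2745/8

2745/8


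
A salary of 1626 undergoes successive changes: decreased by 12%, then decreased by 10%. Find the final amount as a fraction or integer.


Start: 1626
Step 1: decrease by 12% => multiply by 88/100
  1626 * 88/100 = 35772/25
Step 2: decrease by 10% => multiply by 90/100
  35772/25 * 90/100 = 160974/125
Final value = 160974/125

160974/125


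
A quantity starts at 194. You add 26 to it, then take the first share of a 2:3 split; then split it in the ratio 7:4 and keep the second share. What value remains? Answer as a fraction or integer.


Start with 194.
Step 1: Add 26: 194+26=220; split 2:3 first = 220*2/5 = 88
Step 2: Split 7:4, second share = 88 * 4/11 = 32
Final result = 32

32


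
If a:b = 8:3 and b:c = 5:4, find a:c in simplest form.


Given a:b = 8:3 and b:c = 5:4
Make b consistent. Multiply first ratio by 5: a:b = 40:15
Multiply second ratio by 3: b:c = 15:12
Now b = 15 in both, so a:b:c = 40:15:12
Therefore a:c = 40:12
Simplify by GCD: a:c = 10:3

10:3


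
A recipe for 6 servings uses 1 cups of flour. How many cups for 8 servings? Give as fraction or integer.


Original: 1 cups for 6 servings
Target servings = 8
Scaling factor = 8/6
New amount = 1 * 8/6
= 8/6
= 4/3 cups

4/3


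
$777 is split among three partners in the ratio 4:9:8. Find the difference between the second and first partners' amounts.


Total parts = 4 + 9 + 8 = 21
Value per part = 777 / 21 = 37
Shares: 4*37=148, 9*37=333, 8*37=296
Second share = 333, first share = 148
Difference = |333 - 148| = 185

185


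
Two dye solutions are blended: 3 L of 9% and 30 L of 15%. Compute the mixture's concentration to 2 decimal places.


Solute in mixture 1 = 9% of 3 L = 3*9/100 = 27/100 L
Solute in mixture 2 = 15% of 30 L = 30*15/100 = 9/2 L
Total solute = 27/100 + 9/2 = 477/100 L
Total volume = 3 + 30 = 33 L
Final concentration = 477/100/33 * 100 = 14.45%

14.45


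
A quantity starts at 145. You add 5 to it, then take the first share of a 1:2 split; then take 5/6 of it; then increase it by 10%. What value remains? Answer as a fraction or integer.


Start with 145.
Step 1: Add 5: 145+5=150; split 1:2 first = 150*1/3 = 50
Step 2: Take 5/6: 50 * 5/6 = 125/3
Step 3: Increase by 10%: 125/3 * 110/100 = 275/6
Final result = 275/6

275/6


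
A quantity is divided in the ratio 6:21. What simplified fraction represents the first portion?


Total parts = 6 + 21 = 27
First part fraction = 6/27
Simplify: 6/27 = 2/9

2/9


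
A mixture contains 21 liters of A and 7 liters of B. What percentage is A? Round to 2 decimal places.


Volume of A = 21 L
Volume of B = 7 L
Total volume = 21 + 7 = 28 L
Percentage of A = (21/28) * 100
= 75.00%

75.00


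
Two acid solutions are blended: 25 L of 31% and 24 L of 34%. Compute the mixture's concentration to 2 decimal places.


Solute in mixture 1 = 31% of 25 L = 25*31/100 = 31/4 L
Solute in mixture 2 = 34% of 24 L = 24*34/100 = 204/25 L
Total solute = 31/4 + 204/25 = 1591/100 L
Total volume = 25 + 24 = 49 L
Final concentration = 1591/100/49 * 100 = 32.47%

32.47


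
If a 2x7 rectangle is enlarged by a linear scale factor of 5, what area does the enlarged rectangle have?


Original dimensions: 2 x 7
Enlargement factor = 5
New width = 2 * 5 = 10
New height = 7 * 5 = 35
New area = 10 * 35 = 350

350


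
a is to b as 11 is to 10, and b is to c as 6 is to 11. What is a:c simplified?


Given a:b = 11:10 and b:c = 6:11
Make b consistent. Multiply first ratio by 6: a:b = 66:60
Multiply second ratio by 10: b:c = 60:110
Now b = 60 in both, so a:b:c = 66:60:110
Therefore a:c = 66:110
Simplify by GCD: a:c = 3:5

3:5


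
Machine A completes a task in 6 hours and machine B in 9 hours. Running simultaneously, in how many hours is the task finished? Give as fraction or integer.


Rate of A = 1/6 job per hour
Rate of B = 1/9 job per hour
Combined rate = 1/6 + 1/9
Find common denominator: (9 + 6)/(6*9) = 15/54
Combined rate = 5/18 job per hour
Time together = 1 / (5/18) = 18/5 hours

18/5


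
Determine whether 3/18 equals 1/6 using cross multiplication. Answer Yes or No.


Cross multiply to check 3/18 = 1/6
Left cross product: 3 * 6 = 18
Right cross product: 18 * 1 = 18
18 = 18
Equal, so proportions match => Yes

Yes


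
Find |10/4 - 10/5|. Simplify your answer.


Simplify: 10/4 = 5/2 and 10/5 = 2
Find common denominator: LCD = 2
Convert: 5/2 and 4/2
Difference = |5 - 4|/2 = 1/2
Simplified = 1/2

1/2


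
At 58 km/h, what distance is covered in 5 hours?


Using distance = speed * time
Speed = 58 km/h
Time = 5 hours
Distance = 58 * 5
= 290 km

290


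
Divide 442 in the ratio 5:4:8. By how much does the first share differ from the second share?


Total parts = 5 + 4 + 8 = 17
Value per part = 442 / 17 = 26
Shares: 5*26=130, 4*26=104, 8*26=208
First share = 130, second share = 104
Difference = |130 - 104| = 26

26


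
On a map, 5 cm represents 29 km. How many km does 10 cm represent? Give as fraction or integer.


Map scale: 5 cm = 29 km
Measured distance on map = 10 cm
Set up proportion: 10 * 29 / 5
= 290 / 5
= 58 km

58


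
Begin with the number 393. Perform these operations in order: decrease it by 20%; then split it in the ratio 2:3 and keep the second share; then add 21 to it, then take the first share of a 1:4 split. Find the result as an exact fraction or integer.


Start with 393.
Step 1: Decrease by 20%: 393 * 80/100 = 1572/5
Step 2: Split 2:3, second share = 1572/5 * 3/5 = 4716/25
Step 3: Add 21: 4716/25+21=5241/25; split 1:4 first = 5241/25*1/5 = 5241/125
Final result = 5241/125

5241/125


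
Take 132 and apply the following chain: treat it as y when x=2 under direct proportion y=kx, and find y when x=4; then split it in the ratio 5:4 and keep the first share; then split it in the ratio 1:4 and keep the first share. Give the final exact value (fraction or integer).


Start with 132.
Step 1: Direct prop: k = (132)/2; new y = k*4 = 132*4/2 = 264
Step 2: Split 5:4, first share = 264 * 5/9 = 440/3
Step 3: Split 1:4, first share = 440/3 * 1/5 = 88/3
Final result = 88/3

88/3


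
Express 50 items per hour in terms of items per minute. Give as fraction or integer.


Converting from per hour to per minute
Rate = 50 items per hour
Divide by 60: 50/60
= 5/6 items per minute

5/6


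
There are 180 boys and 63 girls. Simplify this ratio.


Find GCD(180, 63)
GCD = 9
Divide both by 9: 180/9 = 20, 63/9 = 7
Simplified ratio = 20:7

20:7


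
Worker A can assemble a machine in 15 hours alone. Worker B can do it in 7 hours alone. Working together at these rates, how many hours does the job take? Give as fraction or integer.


Rate of A = 1/15 job per hour
Rate of B = 1/7 job per hour
Combined rate = 1/15 + 1/7
Find common denominator: (7 + 15)/(15*7) = 22/105
Combined rate = 22/105 job per hour
Time together = 1 / (22/105) = 105/22 hours

105/22


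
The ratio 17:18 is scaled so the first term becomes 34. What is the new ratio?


Original ratio: 17:18
First term target: 34
Scale factor = 34 / 17 = 2
Multiply second term: 18 * 2 = 36
Equivalent ratio = 34:36

34:36


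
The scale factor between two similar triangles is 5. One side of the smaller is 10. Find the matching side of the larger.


Similar triangles have proportional sides
Scale factor = 5
Smaller side = 10
Corresponding larger side = 10 * 5
= 50

50


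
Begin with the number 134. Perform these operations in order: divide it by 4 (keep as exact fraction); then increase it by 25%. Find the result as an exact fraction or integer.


Start with 134.
Step 1: Divide by 4: 134 / 4 = 67/2
Step 2: Increase by 25%: 67/2 * 125/100 = 335/8
Final result = 335/8

335/8


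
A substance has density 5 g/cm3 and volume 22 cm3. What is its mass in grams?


Using mass = density * volume
Density = 5 g/cm3
Volume = 22 cm3
Mass = 5 * 22
= 110 g

110


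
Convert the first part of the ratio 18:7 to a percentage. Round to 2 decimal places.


Total parts = 18 + 7 = 25
First part fraction = 18/25
Percentage = (18/25) * 100
= 0.72 * 100
= 72.00%

72.00


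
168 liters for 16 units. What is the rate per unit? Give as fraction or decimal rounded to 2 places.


Total liters = 168
Number of units = 16
Unit rate = 168 / 16
= 10.50 liters per unit

10.50


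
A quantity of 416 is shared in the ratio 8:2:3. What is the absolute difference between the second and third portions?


Total parts = 8 + 2 + 3 = 13
Value per part = 416 / 13 = 32
Shares: 8*32=256, 2*32=64, 3*32=96
Second share = 64, third share = 96
Difference = |64 - 96| = 32

32


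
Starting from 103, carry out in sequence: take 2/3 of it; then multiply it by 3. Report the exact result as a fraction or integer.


Start with 103.
Step 1: Take 2/3: 103 * 2/3 = 206/3
Step 2: Multiply by 3: 206/3 * 3 = 206
Final result = 206

206


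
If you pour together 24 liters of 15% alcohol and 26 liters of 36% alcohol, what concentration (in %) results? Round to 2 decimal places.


Solute in mixture 1 = 15% of 24 L = 24*15/100 = 18/5 L
Solute in mixture 2 = 36% of 26 L = 26*36/100 = 234/25 L
Total solute = 18/5 + 234/25 = 324/25 L
Total volume = 24 + 26 = 50 L
Final concentration = 324/25/50 * 100 = 25.92%

25.92


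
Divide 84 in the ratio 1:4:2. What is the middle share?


Ratio = 1:4:2
Total parts = 1 + 4 + 2 = 7
Value per part = 84 / 7 = 12
First share = 1 * 12 = 12
Middle share = 4 * 12 = 48
Third share = 2 * 12 = 24

48


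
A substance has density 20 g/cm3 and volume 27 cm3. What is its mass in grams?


Using mass = density * volume
Density = 20 g/cm3
Volume = 27 cm3
Mass = 20 * 27
= 540 g

540


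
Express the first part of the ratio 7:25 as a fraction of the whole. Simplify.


Total parts = 7 + 25 = 32
First part fraction = 7/32
Simplify: 7/32 = 7/32

7/32


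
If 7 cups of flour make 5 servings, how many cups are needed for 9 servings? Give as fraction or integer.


Original: 7 cups for 5 servings
Target servings = 9
Scaling factor = 9/5
New amount = 7 * 9/5
= 63/5
= 63/5 cups

63/5


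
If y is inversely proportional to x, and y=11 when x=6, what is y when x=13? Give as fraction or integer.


Inverse proportion: y = k/x
Find k: k = 6 * 11 = 66
Compute y at x=13: y = 66/13
y = 66/13

66/13


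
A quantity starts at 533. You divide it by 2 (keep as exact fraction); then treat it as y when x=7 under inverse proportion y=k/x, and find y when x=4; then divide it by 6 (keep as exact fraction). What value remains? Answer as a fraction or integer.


Start with 533.
Step 1: Divide by 2: 533 / 2 = 533/2
Step 2: Inverse prop: k = (533/2)*7; new y = k/4 = 533/2*7/4 = 3731/8
Step 3: Divide by 6: 3731/8 / 6 = 3731/48
Final result = 3731/48

3731/48


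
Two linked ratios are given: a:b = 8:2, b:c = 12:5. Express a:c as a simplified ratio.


Given a:b = 8:2 and b:c = 12:5
Make b consistent. Multiply first ratio by 12: a:b = 96:24
Multiply second ratio by 2: b:c = 24:10
Now b = 24 in both, so a:b:c = 96:24:10
Therefore a:c = 96:10
Simplify by GCD: a:c = 48:5

48:5


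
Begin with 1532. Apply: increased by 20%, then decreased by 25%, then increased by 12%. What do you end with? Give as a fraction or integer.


Start: 1532
Step 1: increase by 20% => multiply by 120/100
  1532 * 120/100 = 9192/5
Step 2: decrease by 25% => multiply by 75/100
  9192/5 * 75/100 = 6894/5
Step 3: increase by 12% => multiply by 112/100
  6894/5 * 112/100 = 193032/125
Final value = 193032/125

193032/125


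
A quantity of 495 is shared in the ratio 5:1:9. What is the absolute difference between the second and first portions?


Total parts = 5 + 1 + 9 = 15
Value per part = 495 / 15 = 33
Shares: 5*33=165, 1*33=33, 9*33=297
Second share = 33, first share = 165
Difference = |33 - 165| = 132

132


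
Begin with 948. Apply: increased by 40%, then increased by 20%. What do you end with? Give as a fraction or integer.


Start: 948
Step 1: increase by 40% => multiply by 140/100
  948 * 140/100 = 6636/5
Step 2: increase by 20% => multiply by 120/100
  6636/5 * 120/100 = 39816/25
Final value = 39816/25

39816/25


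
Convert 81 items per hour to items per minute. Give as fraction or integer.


Converting from per hour to per minute
Rate = 81 items per hour
Divide by 60: 81/60
= 27/20 items per minute

27/20


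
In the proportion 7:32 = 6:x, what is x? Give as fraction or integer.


Setting up: 7/32 = 6/x
Cross multiply: 7 * x = 32 * 6
7x = 192
x = 192/7
x = 192/7

192/7


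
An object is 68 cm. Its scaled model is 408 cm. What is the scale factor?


Original length = 68 cm
Scaled length = 408 cm
Scale factor = 408 / 68
= 6

6


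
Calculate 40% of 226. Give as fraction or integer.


Compute 40% of 226
Convert percentage: 40% = 40/100
Multiply: 226 * 40/100
= 9040/100
= 452/5

452/5


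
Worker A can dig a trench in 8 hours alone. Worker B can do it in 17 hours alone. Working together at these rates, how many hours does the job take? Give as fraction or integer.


Rate of A = 1/8 job per hour
Rate of B = 1/17 job per hour
Combined rate = 1/8 + 1/17
Find common denominator: (17 + 8)/(8*17) = 25/136
Combined rate = 25/136 job per hour
Time together = 1 / (25/136) = 136/25 hours

136/25


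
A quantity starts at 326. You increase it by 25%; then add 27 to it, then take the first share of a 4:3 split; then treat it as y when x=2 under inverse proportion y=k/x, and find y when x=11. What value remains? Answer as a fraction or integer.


Start with 326.
Step 1: Increase by 25%: 326 * 125/100 = 815/2
Step 2: Add 27: 815/2+27=869/2; split 4:3 first = 869/2*4/7 = 1738/7
Step 3: Inverse prop: k = (1738/7)*2; new y = k/11 = 1738/7*2/11 = 316/7
Final result = 316/7

316/7


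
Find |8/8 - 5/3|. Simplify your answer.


Simplify: 8/8 = 1 and 5/3 = 5/3
Find common denominator: LCD = 3
Convert: 3/3 and 5/3
Difference = |3 - 5|/3 = 2/3
Simplified = 2/3

2/3


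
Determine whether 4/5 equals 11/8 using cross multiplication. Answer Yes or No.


Cross multiply to check 4/5 = 11/8
Left cross product: 4 * 8 = 32
Right cross product: 5 * 11 = 55
32 != 55
Not equal, so proportions differ => No

No


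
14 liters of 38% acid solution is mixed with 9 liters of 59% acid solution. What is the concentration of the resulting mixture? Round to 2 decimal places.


Solute in mixture 1 = 38% of 14 L = 14*38/100 = 133/25 L
Solute in mixture 2 = 59% of 9 L = 9*59/100 = 531/100 L
Total solute = 133/25 + 531/100 = 1063/100 L
Total volume = 14 + 9 = 23 L
Final concentration = 1063/100/23 * 100 = 46.22%

46.22


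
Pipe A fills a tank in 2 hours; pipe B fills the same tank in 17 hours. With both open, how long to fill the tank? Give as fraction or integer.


Rate of A = 1/2 job per hour
Rate of B = 1/17 job per hour
Combined rate = 1/2 + 1/17
Find common denominator: (17 + 2)/(2*17) = 19/34
Combined rate = 19/34 job per hour
Time together = 1 / (19/34) = 34/19 hours

34/19


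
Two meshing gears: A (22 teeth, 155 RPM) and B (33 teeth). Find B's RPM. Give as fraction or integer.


Gear ratio: teeth_A * RPM_A = teeth_B * RPM_B
22 * 155 = 33 * RPM_B
3410 = 33 * RPM_B
RPM_B = 3410 / 33
RPM_B = 310/3

310/3


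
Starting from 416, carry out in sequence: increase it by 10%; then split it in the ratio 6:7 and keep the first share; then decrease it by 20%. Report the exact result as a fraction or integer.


Start with 416.
Step 1: Increase by 10%: 416 * 110/100 = 2288/5
Step 2: Split 6:7, first share = 2288/5 * 6/13 = 1056/5
Step 3: Decrease by 20%: 1056/5 * 80/100 = 4224/25
Final result = 4224/25

4224/25


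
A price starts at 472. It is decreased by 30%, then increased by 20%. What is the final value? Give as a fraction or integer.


Start: 472
Step 1: decrease by 30% => multiply by 70/100
  472 * 70/100 = 1652/5
Step 2: increase by 20% => multiply by 120/100
  1652/5 * 120/100 = 9912/25
Final value = 9912/25

9912/25


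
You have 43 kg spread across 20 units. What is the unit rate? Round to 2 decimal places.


Total kg = 43
Number of units = 20
Unit rate = 43 / 20
= 2.15 kg per unit

2.15


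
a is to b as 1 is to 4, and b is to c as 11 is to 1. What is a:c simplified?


Given a:b = 1:4 and b:c = 11:1
Make b consistent. Multiply first ratio by 11: a:b = 11:44
Multiply second ratio by 4: b:c = 44:4
Now b = 44 in both, so a:b:c = 11:44:4
Therefore a:c = 11:4
Simplify by GCD: a:c = 11:4

11:4


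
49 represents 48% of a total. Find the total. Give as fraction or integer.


Given: 49 is 48% of the whole
Set up: 49 = 48/100 * whole
whole = 49 * 100 / 48
whole = 4900 / 48
whole = 1225/12

1225/12


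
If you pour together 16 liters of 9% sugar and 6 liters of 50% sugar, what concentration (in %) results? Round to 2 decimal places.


Solute in mixture 1 = 9% of 16 L = 16*9/100 = 36/25 L
Solute in mixture 2 = 50% of 6 L = 6*50/100 = 3 L
Total solute = 36/25 + 3 = 111/25 L
Total volume = 16 + 6 = 22 L
Final concentration = 111/25/22 * 100 = 20.18%

20.18


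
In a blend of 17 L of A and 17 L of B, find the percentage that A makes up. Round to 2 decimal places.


Volume of A = 17 L
Volume of B = 17 L
Total volume = 17 + 17 = 34 L
Percentage of A = (17/34) * 100
= 50.00%

50.00


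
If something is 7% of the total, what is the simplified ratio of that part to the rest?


Part = 7%, Remainder = 93%
Ratio = 7:93
GCD(7, 93) = 1
Simplify: 7:93 = 7:93

7:93


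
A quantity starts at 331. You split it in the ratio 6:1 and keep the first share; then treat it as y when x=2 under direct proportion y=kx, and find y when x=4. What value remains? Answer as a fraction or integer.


Start with 331.
Step 1: Split 6:1, first share = 331 * 6/7 = 1986/7
Step 2: Direct prop: k = (1986/7)/2; new y = k*4 = 1986/7*4/2 = 3972/7
Final result = 3972/7

3972/7


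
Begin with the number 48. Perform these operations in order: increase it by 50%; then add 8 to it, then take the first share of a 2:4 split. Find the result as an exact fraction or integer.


Start with 48.
Step 1: Increase by 50%: 48 * 150/100 = 72
Step 2: Add 8: 72+8=80; split 2:4 first = 80*2/6 = 80/3
Final result = 80/3

80/3


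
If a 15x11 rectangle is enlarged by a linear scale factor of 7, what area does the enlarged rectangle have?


Original dimensions: 15 x 11
Enlargement factor = 7
New width = 15 * 7 = 105
New height = 11 * 7 = 77
New area = 105 * 77 = 8085

8085


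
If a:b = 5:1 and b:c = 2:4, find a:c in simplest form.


Given a:b = 5:1 and b:c = 2:4
Make b consistent. Multiply first ratio by 2: a:b = 10:2
Multiply second ratio by 1: b:c = 2:4
Now b = 2 in both, so a:b:c = 10:2:4
Therefore a:c = 10:4
Simplify by GCD: a:c = 5:2

5:2


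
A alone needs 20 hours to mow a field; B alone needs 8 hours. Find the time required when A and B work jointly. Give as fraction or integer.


Rate of A = 1/20 job per hour
Rate of B = 1/8 job per hour
Combined rate = 1/20 + 1/8
Find common denominator: (8 + 20)/(20*8) = 28/160
Combined rate = 7/40 job per hour
Time together = 1 / (7/40) = 40/7 hours

40/7


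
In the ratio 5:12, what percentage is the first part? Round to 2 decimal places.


Total parts = 5 + 12 = 17
First part fraction = 5/17
Percentage = (5/17) * 100
= 0.294118 * 100
= 29.41%

29.41


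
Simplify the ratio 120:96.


Find GCD(120, 96)
GCD = 24
Divide both by 24: 120/24 = 5, 96/24 = 4
Simplified ratio = 5:4

5:4


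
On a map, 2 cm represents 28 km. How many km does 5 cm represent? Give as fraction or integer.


Map scale: 2 cm = 28 km
Measured distance on map = 5 cm
Set up proportion: 5 * 28 / 2
= 140 / 2
= 70 km

70


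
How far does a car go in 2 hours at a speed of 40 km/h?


Using distance = speed * time
Speed = 40 km/h
Time = 2 hours
Distance = 40 * 2
= 80 km

80


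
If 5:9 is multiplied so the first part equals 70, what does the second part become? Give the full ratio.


Original ratio: 5:9
First term target: 70
Scale factor = 70 / 5 = 14
Multiply second term: 9 * 14 = 126
Equivalent ratio = 70:126

70:126


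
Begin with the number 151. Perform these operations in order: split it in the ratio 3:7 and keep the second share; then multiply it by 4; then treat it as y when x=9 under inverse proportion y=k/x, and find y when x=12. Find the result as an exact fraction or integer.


Start with 151.
Step 1: Split 3:7, second share = 151 * 7/10 = 1057/10
Step 2: Multiply by 4: 1057/10 * 4 = 2114/5
Step 3: Inverse prop: k = (2114/5)*9; new y = k/12 = 2114/5*9/12 = 3171/10
Final result = 3171/10

3171/10


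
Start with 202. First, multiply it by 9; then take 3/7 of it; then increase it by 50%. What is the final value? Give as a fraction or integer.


Start with 202.
Step 1: Multiply by 9: 202 * 9 = 1818
Step 2: Take 3/7: 1818 * 3/7 = 5454/7
Step 3: Increase by 50%: 5454/7 * 150/100 = 8181/7
Final result = 8181/7

8181/7


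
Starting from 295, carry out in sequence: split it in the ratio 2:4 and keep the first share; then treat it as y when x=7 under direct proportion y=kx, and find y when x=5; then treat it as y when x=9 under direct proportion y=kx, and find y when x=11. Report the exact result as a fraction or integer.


Start with 295.
Step 1: Split 2:4, first share = 295 * 2/6 = 295/3
Step 2: Direct prop: k = (295/3)/7; new y = k*5 = 295/3*5/7 = 1475/21
Step 3: Direct prop: k = (1475/21)/9; new y = k*11 = 1475/21*11/9 = 16225/189
Final result = 16225/189

16225/189


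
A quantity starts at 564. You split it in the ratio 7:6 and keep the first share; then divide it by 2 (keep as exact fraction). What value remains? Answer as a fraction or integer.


Start with 564.
Step 1: Split 7:6, first share = 564 * 7/13 = 3948/13
Step 2: Divide by 2: 3948/13 / 2 = 1974/13
Final result = 1974/13

1974/13


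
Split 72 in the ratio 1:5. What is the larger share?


Total parts = 1 + 5 = 6
Value per part = 72 / 6 = 12
First share = 1 * 12 = 12
Second share = 5 * 12 = 60
Larger share = 60

60


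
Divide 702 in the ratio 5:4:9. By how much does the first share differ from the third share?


Total parts = 5 + 4 + 9 = 18
Value per part = 702 / 18 = 39
Shares: 5*39=195, 4*39=156, 9*39=351
First share = 195, third share = 351
Difference = |195 - 351| = 156

156


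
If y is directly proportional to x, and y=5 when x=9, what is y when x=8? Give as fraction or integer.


Direct proportion: y = kx
Find k: k = 5/9 = 5/9
Compute y at x=8: y = 5/9 * 8
y = 40/9

40/9


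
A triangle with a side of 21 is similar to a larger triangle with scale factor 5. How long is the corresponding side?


Similar triangles have proportional sides
Scale factor = 5
Smaller side = 21
Corresponding larger side = 21 * 5
= 105

105


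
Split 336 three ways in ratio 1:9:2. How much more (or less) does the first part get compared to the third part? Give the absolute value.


Total parts = 1 + 9 + 2 = 12
Value per part = 336 / 12 = 28
Shares: 1*28=28, 9*28=252, 2*28=56
First share = 28, third share = 56
Difference = |28 - 56| = 28

28


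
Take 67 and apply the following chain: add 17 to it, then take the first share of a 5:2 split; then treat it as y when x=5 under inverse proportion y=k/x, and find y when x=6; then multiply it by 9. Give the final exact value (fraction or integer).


Start with 67.
Step 1: Add 17: 67+17=84; split 5:2 first = 84*5/7 = 60
Step 2: Inverse prop: k = (60)*5; new y = k/6 = 60*5/6 = 50
Step 3: Multiply by 9: 50 * 9 = 450
Final result = 450

450


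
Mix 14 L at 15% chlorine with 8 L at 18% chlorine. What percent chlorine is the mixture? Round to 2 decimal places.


Solute in mixture 1 = 15% of 14 L = 14*15/100 = 21/10 L
Solute in mixture 2 = 18% of 8 L = 8*18/100 = 36/25 L
Total solute = 21/10 + 36/25 = 177/50 L
Total volume = 14 + 8 = 22 L
Final concentration = 177/50/22 * 100 = 16.09%

16.09


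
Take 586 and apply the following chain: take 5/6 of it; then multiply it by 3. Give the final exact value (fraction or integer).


Start with 586.
Step 1: Take 5/6: 586 * 5/6 = 1465/3
Step 2: Multiply by 3: 1465/3 * 3 = 1465
Final result = 1465

1465


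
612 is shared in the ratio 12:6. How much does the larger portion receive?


Total parts = 12 + 6 = 18
Value per part = 612 / 18 = 34
First share = 12 * 34 = 408
Second share = 6 * 34 = 204
Larger share = 408

408


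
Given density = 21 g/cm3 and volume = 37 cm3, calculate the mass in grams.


Using mass = density * volume
Density = 21 g/cm3
Volume = 37 cm3
Mass = 21 * 37
= 777 g

777


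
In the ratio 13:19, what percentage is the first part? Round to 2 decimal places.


Total parts = 13 + 19 = 32
First part fraction = 13/32
Percentage = (13/32) * 100
= 0.40625 * 100
= 40.63%

40.63


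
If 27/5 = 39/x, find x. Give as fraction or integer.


Setting up: 27/5 = 39/x
Cross multiply: 27 * x = 5 * 39
27x = 195
x = 195/27
x = 65/9

65/9


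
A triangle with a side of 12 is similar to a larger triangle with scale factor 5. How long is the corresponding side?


Similar triangles have proportional sides
Scale factor = 5
Smaller side = 12
Corresponding larger side = 12 * 5
= 60

60


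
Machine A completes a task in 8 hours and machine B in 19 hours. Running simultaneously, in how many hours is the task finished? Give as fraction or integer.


Rate of A = 1/8 job per hour
Rate of B = 1/19 job per hour
Combined rate = 1/8 + 1/19
Find common denominator: (19 + 8)/(8*19) = 27/152
Combined rate = 27/152 job per hour
Time together = 1 / (27/152) = 152/27 hours

152/27


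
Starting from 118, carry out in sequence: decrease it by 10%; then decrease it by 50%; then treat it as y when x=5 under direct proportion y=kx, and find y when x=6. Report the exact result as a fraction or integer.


Start with 118.
Step 1: Decrease by 10%: 118 * 90/100 = 531/5
Step 2: Decrease by 50%: 531/5 * 50/100 = 531/10
Step 3: Direct prop: k = (531/10)/5; new y = k*6 = 531/10*6/5 = 1593/25
Final result = 1593/25

1593/25


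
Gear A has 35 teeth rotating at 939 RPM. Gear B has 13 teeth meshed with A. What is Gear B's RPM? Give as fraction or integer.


Gear ratio: teeth_A * RPM_A = teeth_B * RPM_B
35 * 939 = 13 * RPM_B
32865 = 13 * RPM_B
RPM_B = 32865 / 13
RPM_B = 32865/13

32865/13


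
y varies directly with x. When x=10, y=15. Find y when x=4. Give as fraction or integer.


Direct proportion: y = kx
Find k: k = 15/10 = 3/2
Compute y at x=4: y = 3/2 * 4
y = 6

6


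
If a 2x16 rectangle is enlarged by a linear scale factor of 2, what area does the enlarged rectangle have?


Original dimensions: 2 x 16
Enlargement factor = 2
New width = 2 * 2 = 4
New height = 16 * 2 = 32
New area = 4 * 32 = 128

128


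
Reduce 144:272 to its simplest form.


Find GCD(144, 272)
GCD = 16
Divide both by 16: 144/16 = 9, 272/16 = 17
Simplified ratio = 9:17

9:17


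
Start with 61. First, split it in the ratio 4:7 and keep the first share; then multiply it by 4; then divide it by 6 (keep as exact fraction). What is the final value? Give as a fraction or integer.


Start with 61.
Step 1: Split 4:7, first share = 61 * 4/11 = 244/11
Step 2: Multiply by 4: 244/11 * 4 = 976/11
Step 3: Divide by 6: 976/11 / 6 = 488/33
Final result = 488/33

488/33


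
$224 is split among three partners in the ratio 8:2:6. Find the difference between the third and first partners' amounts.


Total parts = 8 + 2 + 6 = 16
Value per part = 224 / 16 = 14
Shares: 8*14=112, 2*14=28, 6*14=84
Third share = 84, first share = 112
Difference = |84 - 112| = 28

28


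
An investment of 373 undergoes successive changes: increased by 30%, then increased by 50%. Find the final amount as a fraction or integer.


Start: 373
Step 1: increase by 30% => multiply by 130/100
  373 * 130/100 = 4849/10
Step 2: increase by 50% => multiply by 150/100
  4849/10 * 150/100 = 14547/20
Final value = 14547/20

14547/20


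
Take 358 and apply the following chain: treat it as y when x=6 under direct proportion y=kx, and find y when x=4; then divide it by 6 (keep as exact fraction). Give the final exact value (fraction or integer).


Start with 358.
Step 1: Direct prop: k = (358)/6; new y = k*4 = 358*4/6 = 716/3
Step 2: Divide by 6: 716/3 / 6 = 358/9
Final result = 358/9

358/9


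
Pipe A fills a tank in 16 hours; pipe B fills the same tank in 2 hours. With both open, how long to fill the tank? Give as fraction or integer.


Rate of A = 1/16 job per hour
Rate of B = 1/2 job per hour
Combined rate = 1/16 + 1/2
Find common denominator: (2 + 16)/(16*2) = 18/32
Combined rate = 9/16 job per hour
Time together = 1 / (9/16) = 16/9 hours

16/9


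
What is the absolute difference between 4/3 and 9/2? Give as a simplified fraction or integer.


Simplify: 4/3 = 4/3 and 9/2 = 9/2
Find common denominator: LCD = 6
Convert: 8/6 and 27/6
Difference = |8 - 27|/6 = 19/6
Simplified = 19/6

19/6


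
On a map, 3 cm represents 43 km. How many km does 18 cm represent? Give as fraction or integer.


Map scale: 3 cm = 43 km
Measured distance on map = 18 cm
Set up proportion: 18 * 43 / 3
= 774 / 3
= 258 km

258


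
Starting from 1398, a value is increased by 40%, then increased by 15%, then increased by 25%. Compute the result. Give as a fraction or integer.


Start: 1398
Step 1: increase by 40% => multiply by 140/100
  1398 * 140/100 = 9786/5
Step 2: increase by 15% => multiply by 115/100
  9786/5 * 115/100 = 112539/50
Step 3: increase by 25% => multiply by 125/100
  112539/50 * 125/100 = 112539/40
Final value = 112539/40

112539/40


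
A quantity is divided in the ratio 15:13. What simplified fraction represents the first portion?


Total parts = 15 + 13 = 28
First part fraction = 15/28
Simplify: 15/28 = 15/28

15/28


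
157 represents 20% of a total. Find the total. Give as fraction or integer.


Given: 157 is 20% of the whole
Set up: 157 = 20/100 * whole
whole = 157 * 100 / 20
whole = 15700 / 20
whole = 785

785


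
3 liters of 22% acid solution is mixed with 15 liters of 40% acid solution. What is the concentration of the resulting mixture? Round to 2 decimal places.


Solute in mixture 1 = 22% of 3 L = 3*22/100 = 33/50 L
Solute in mixture 2 = 40% of 15 L = 15*40/100 = 6 L
Total solute = 33/50 + 6 = 333/50 L
Total volume = 3 + 15 = 18 L
Final concentration = 333/50/18 * 100 = 37.00%

37.00


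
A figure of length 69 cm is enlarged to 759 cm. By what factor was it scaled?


Original length = 69 cm
Scaled length = 759 cm
Scale factor = 759 / 69
= 11

11


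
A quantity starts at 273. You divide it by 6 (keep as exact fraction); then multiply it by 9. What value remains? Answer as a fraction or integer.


Start with 273.
Step 1: Divide by 6: 273 / 6 = 91/2
Step 2: Multiply by 9: 91/2 * 9 = 819/2
Final result = 819/2

819/2


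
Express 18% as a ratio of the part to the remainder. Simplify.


Part = 18%, Remainder = 82%
Ratio = 18:82
GCD(18, 82) = 2
Simplify: 9:41 = 9:41

9:41


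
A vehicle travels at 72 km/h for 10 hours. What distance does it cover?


Using distance = speed * time
Speed = 72 km/h
Time = 10 hours
Distance = 72 * 10
= 720 km

720


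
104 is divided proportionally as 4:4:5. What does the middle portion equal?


Ratio = 4:4:5
Total parts = 4 + 4 + 5 = 13
Value per part = 104 / 13 = 8
First share = 4 * 8 = 32
Middle share = 4 * 8 = 32
Third share = 5 * 8 = 40

32


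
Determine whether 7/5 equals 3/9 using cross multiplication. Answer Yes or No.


Cross multiply to check 7/5 = 3/9
Left cross product: 7 * 9 = 63
Right cross product: 5 * 3 = 15
63 != 15
Not equal, so proportions differ => No

No


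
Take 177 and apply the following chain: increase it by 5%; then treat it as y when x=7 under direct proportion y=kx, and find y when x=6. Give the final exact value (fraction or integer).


Start with 177.
Step 1: Increase by 5%: 177 * 105/100 = 3717/20
Step 2: Direct prop: k = (3717/20)/7; new y = k*6 = 3717/20*6/7 = 1593/10
Final result = 1593/10

1593/10


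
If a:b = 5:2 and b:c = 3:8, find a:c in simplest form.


Given a:b = 5:2 and b:c = 3:8
Make b consistent. Multiply first ratio by 3: a:b = 15:6
Multiply second ratio by 2: b:c = 6:16
Now b = 6 in both, so a:b:c = 15:6:16
Therefore a:c = 15:16
Simplify by GCD: a:c = 15:16

15:16


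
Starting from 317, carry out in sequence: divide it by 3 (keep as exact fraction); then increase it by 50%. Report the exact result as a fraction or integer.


Start with 317.
Step 1: Divide by 3: 317 / 3 = 317/3
Step 2: Increase by 50%: 317/3 * 150/100 = 317/2
Final result = 317/2

317/2


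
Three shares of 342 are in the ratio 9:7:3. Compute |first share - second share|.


Total parts = 9 + 7 + 3 = 19
Value per part = 342 / 19 = 18
Shares: 9*18=162, 7*18=126, 3*18=54
First share = 162, second share = 126
Difference = |162 - 126| = 36

36


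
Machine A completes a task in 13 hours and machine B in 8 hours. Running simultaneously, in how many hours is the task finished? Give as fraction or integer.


Rate of A = 1/13 job per hour
Rate of B = 1/8 job per hour
Combined rate = 1/13 + 1/8
Find common denominator: (8 + 13)/(13*8) = 21/104
Combined rate = 21/104 job per hour
Time together = 1 / (21/104) = 104/21 hours

104/21


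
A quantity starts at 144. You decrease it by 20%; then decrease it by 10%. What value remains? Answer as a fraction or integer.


Start with 144.
Step 1: Decrease by 20%: 144 * 80/100 = 576/5
Step 2: Decrease by 10%: 576/5 * 90/100 = 2592/25
Final result = 2592/25

2592/25


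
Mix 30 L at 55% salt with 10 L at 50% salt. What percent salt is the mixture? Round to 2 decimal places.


Solute in mixture 1 = 55% of 30 L = 30*55/100 = 33/2 L
Solute in mixture 2 = 50% of 10 L = 10*50/100 = 5 L
Total solute = 33/2 + 5 = 43/2 L
Total volume = 30 + 10 = 40 L
Final concentration = 43/2/40 * 100 = 53.75%

53.75


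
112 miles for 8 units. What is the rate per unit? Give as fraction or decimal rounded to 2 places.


Total miles = 112
Number of units = 8
Unit rate = 112 / 8
= 14 miles per unit

14


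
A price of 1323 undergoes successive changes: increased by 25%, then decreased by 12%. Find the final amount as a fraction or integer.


Start: 1323
Step 1: increase by 25% => multiply by 125/100
  1323 * 125/100 = 6615/4
Step 2: decrease by 12% => multiply by 88/100
  6615/4 * 88/100 = 14553/10
Final value = 14553/10

14553/10


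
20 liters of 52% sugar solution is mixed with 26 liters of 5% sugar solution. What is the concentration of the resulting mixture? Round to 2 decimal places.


Solute in mixture 1 = 52% of 20 L = 20*52/100 = 52/5 L
Solute in mixture 2 = 5% of 26 L = 26*5/100 = 13/10 L
Total solute = 52/5 + 13/10 = 117/10 L
Total volume = 20 + 26 = 46 L
Final concentration = 117/10/46 * 100 = 25.43%

25.43
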